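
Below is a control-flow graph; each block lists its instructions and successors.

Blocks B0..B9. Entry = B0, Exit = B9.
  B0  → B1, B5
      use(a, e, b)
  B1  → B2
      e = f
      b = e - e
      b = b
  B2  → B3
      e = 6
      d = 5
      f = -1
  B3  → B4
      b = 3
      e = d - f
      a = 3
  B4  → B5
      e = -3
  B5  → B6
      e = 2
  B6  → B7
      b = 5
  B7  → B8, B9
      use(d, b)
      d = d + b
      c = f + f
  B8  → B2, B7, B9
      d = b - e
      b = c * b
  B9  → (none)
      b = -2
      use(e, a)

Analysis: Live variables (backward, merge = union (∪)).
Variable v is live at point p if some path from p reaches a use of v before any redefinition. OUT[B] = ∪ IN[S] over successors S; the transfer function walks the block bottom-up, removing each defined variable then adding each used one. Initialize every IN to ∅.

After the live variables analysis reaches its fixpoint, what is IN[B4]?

Fixpoint table:
  B0:   IN={a, b, d, e, f}   OUT={a, d, f}
  B1:   IN={f}   OUT={}
  B2:   IN={}   OUT={d, f}
  B3:   IN={d, f}   OUT={a, d, f}
  B4:   IN={a, d, f}   OUT={a, d, f}
  B5:   IN={a, d, f}   OUT={a, d, e, f}
  B6:   IN={a, d, e, f}   OUT={a, b, d, e, f}
  B7:   IN={a, b, d, e, f}   OUT={a, b, c, e, f}
  B8:   IN={a, b, c, e, f}   OUT={a, b, d, e, f}
  B9:   IN={a, e}   OUT={}

Merge at B4: OUT[B4] = IN[B5] = {a, d, f}
Applying B4's transfer function to that OUT value gives IN[B4] (row B4 above).

Answer: {a, d, f}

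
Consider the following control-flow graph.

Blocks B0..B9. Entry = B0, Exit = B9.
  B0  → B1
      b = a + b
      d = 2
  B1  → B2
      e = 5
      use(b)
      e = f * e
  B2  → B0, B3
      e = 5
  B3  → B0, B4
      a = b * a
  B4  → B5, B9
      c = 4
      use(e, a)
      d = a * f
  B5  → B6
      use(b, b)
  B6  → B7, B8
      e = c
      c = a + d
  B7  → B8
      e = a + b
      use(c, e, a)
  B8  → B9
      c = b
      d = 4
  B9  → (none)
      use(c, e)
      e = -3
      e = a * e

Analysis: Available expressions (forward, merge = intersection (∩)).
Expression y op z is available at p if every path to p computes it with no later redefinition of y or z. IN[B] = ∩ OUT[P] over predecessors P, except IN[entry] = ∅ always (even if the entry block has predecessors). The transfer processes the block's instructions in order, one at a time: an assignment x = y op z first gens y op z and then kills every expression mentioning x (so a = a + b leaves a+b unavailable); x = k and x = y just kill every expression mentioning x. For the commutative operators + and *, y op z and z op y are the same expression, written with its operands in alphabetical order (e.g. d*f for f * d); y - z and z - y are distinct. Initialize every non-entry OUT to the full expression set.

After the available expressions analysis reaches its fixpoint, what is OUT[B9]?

Answer: {a*f}

Trace:
Per-block solution:
  B0:  IN={}  OUT={}
  B1:  IN={}  OUT={}
  B2:  IN={}  OUT={}
  B3:  IN={}  OUT={}
  B4:  IN={}  OUT={a*f}
  B5:  IN={a*f}  OUT={a*f}
  B6:  IN={a*f}  OUT={a*f, a+d}
  B7:  IN={a*f, a+d}  OUT={a*f, a+b, a+d}
  B8:  IN={a*f, a+d}  OUT={a*f}
  B9:  IN={a*f}  OUT={a*f}

Merge at B9: IN[B9] = OUT[B4] ∩ OUT[B8] = {a*f}
Applying B9's transfer function to that IN value gives OUT[B9] (row B9 above).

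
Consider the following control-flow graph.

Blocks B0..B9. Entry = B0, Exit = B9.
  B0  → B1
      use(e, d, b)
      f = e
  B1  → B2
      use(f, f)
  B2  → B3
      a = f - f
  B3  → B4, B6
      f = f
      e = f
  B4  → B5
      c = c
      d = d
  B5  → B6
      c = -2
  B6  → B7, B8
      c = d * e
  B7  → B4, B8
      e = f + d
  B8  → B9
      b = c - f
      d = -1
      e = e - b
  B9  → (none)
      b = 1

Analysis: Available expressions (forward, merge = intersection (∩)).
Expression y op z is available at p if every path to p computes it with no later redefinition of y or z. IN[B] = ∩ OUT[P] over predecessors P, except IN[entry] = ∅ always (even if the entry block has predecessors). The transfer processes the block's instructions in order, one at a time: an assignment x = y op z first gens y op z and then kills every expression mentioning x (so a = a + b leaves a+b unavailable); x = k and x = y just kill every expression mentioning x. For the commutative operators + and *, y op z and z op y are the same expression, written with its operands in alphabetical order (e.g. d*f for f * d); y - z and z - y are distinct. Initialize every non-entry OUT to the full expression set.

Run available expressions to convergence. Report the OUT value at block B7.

Answer: {d+f}

Derivation:
Fixpoint table:
  B0: | IN={} | OUT={}
  B1: | IN={} | OUT={}
  B2: | IN={} | OUT={f-f}
  B3: | IN={f-f} | OUT={}
  B4: | IN={} | OUT={}
  B5: | IN={} | OUT={}
  B6: | IN={} | OUT={d*e}
  B7: | IN={d*e} | OUT={d+f}
  B8: | IN={} | OUT={c-f}
  B9: | IN={c-f} | OUT={c-f}

Merge at B7: IN[B7] = OUT[B6] = {d*e}
Applying B7's transfer function to that IN value gives OUT[B7] (row B7 above).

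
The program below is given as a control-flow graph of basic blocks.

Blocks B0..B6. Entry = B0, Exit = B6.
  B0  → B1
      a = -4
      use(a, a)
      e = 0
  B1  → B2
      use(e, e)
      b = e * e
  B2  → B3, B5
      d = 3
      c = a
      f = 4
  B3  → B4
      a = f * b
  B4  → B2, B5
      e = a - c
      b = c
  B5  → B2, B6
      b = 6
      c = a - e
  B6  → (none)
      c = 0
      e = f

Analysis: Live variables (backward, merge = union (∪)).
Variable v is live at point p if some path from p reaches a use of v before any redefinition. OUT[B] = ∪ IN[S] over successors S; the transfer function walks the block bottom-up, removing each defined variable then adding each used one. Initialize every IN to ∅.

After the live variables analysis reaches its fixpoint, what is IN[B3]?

Answer: {b, c, f}

Derivation:
Fixpoint table:
  B0:   IN={}   OUT={a, e}
  B1:   IN={a, e}   OUT={a, b, e}
  B2:   IN={a, b, e}   OUT={a, b, c, e, f}
  B3:   IN={b, c, f}   OUT={a, c, f}
  B4:   IN={a, c, f}   OUT={a, b, e, f}
  B5:   IN={a, e, f}   OUT={a, b, e, f}
  B6:   IN={f}   OUT={}

Merge at B3: OUT[B3] = IN[B4] = {a, c, f}
Applying B3's transfer function to that OUT value gives IN[B3] (row B3 above).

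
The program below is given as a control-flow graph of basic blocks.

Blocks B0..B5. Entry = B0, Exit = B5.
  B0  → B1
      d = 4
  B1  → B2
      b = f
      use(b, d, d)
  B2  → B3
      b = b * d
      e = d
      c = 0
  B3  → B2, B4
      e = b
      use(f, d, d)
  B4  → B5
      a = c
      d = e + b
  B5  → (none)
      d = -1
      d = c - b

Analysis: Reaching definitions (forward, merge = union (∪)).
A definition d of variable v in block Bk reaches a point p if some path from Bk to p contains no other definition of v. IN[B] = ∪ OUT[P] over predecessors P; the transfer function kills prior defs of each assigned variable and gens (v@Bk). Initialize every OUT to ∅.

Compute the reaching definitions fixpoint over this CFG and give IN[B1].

Per-block solution:
  B0:  IN={}  OUT={d@B0}
  B1:  IN={d@B0}  OUT={b@B1, d@B0}
  B2:  IN={b@B1, b@B2, c@B2, d@B0, e@B3}  OUT={b@B2, c@B2, d@B0, e@B2}
  B3:  IN={b@B2, c@B2, d@B0, e@B2}  OUT={b@B2, c@B2, d@B0, e@B3}
  B4:  IN={b@B2, c@B2, d@B0, e@B3}  OUT={a@B4, b@B2, c@B2, d@B4, e@B3}
  B5:  IN={a@B4, b@B2, c@B2, d@B4, e@B3}  OUT={a@B4, b@B2, c@B2, d@B5, e@B3}

Merge at B1: IN[B1] = OUT[B0] = {d@B0}

Answer: {d@B0}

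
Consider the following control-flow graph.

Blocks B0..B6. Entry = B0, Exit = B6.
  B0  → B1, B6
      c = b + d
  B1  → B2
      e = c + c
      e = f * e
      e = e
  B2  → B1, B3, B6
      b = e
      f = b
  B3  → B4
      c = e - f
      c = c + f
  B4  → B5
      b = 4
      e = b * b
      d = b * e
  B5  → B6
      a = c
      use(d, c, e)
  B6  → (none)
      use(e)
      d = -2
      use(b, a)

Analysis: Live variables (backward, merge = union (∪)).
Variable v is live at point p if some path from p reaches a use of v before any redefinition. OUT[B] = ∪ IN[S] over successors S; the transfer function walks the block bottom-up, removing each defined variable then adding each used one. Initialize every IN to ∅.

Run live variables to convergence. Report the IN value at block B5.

Answer: {b, c, d, e}

Derivation:
Fixpoint table:
  B0:  IN={a, b, d, e, f}  OUT={a, b, c, e, f}
  B1:  IN={a, c, f}  OUT={a, c, e}
  B2:  IN={a, c, e}  OUT={a, b, c, e, f}
  B3:  IN={e, f}  OUT={c}
  B4:  IN={c}  OUT={b, c, d, e}
  B5:  IN={b, c, d, e}  OUT={a, b, e}
  B6:  IN={a, b, e}  OUT={}

Merge at B5: OUT[B5] = IN[B6] = {a, b, e}
Applying B5's transfer function to that OUT value gives IN[B5] (row B5 above).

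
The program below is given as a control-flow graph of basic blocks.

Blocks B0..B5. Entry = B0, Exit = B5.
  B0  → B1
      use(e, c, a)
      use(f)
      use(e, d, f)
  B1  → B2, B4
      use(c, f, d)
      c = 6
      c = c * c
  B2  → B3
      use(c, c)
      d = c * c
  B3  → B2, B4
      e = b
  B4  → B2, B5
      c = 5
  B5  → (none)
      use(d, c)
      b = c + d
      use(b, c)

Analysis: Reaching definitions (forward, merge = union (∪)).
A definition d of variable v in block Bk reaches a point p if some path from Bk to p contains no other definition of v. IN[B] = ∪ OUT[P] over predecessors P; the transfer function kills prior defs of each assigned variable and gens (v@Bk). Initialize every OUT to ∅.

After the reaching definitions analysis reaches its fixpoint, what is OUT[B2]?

Answer: {c@B1, c@B4, d@B2, e@B3}

Trace:
Fixpoint table:
  B0:   IN={}   OUT={}
  B1:   IN={}   OUT={c@B1}
  B2:   IN={c@B1, c@B4, d@B2, e@B3}   OUT={c@B1, c@B4, d@B2, e@B3}
  B3:   IN={c@B1, c@B4, d@B2, e@B3}   OUT={c@B1, c@B4, d@B2, e@B3}
  B4:   IN={c@B1, c@B4, d@B2, e@B3}   OUT={c@B4, d@B2, e@B3}
  B5:   IN={c@B4, d@B2, e@B3}   OUT={b@B5, c@B4, d@B2, e@B3}

Merge at B2: IN[B2] = OUT[B1] ⊔ OUT[B3] ⊔ OUT[B4] = {c@B1, c@B4, d@B2, e@B3}
Applying B2's transfer function to that IN value gives OUT[B2] (row B2 above).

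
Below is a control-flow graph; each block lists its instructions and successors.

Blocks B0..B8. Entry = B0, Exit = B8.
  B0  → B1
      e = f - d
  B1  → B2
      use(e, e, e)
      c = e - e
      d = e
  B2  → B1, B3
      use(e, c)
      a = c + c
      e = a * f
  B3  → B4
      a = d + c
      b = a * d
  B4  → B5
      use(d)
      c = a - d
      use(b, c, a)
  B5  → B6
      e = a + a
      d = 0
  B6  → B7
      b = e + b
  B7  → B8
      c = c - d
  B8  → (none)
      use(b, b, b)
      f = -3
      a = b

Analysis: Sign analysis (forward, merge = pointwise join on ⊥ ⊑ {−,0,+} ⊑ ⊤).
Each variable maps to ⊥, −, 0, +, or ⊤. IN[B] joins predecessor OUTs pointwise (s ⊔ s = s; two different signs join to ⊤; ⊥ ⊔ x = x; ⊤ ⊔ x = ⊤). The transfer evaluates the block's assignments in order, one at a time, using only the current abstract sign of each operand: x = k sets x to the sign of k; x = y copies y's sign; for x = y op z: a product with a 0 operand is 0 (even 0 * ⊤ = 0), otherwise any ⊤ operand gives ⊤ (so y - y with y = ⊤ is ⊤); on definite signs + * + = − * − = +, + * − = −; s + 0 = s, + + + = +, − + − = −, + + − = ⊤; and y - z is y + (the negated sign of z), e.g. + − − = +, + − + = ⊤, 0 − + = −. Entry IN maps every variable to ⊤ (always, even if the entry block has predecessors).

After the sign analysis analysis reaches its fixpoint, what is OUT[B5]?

Answer: {a: ⊤, b: ⊤, c: ⊤, d: 0, e: ⊤, f: ⊤}

Working:
Converged values:
  B0:   IN=(all ⊤)   OUT=(all ⊤)
  B1:   IN=(all ⊤)   OUT=(all ⊤)
  B2:   IN=(all ⊤)   OUT=(all ⊤)
  B3:   IN=(all ⊤)   OUT=(all ⊤)
  B4:   IN=(all ⊤)   OUT=(all ⊤)
  B5:   IN=(all ⊤)   OUT={d:0; rest ⊤}
  B6:   IN={d:0; rest ⊤}   OUT={d:0; rest ⊤}
  B7:   IN={d:0; rest ⊤}   OUT={d:0; rest ⊤}
  B8:   IN={d:0; rest ⊤}   OUT={d:0, f:-; rest ⊤}

Merge at B5: IN[B5] = OUT[B4] = {a: ⊤, b: ⊤, c: ⊤, d: ⊤, e: ⊤, f: ⊤}
Applying B5's transfer function to that IN value gives OUT[B5] (row B5 above).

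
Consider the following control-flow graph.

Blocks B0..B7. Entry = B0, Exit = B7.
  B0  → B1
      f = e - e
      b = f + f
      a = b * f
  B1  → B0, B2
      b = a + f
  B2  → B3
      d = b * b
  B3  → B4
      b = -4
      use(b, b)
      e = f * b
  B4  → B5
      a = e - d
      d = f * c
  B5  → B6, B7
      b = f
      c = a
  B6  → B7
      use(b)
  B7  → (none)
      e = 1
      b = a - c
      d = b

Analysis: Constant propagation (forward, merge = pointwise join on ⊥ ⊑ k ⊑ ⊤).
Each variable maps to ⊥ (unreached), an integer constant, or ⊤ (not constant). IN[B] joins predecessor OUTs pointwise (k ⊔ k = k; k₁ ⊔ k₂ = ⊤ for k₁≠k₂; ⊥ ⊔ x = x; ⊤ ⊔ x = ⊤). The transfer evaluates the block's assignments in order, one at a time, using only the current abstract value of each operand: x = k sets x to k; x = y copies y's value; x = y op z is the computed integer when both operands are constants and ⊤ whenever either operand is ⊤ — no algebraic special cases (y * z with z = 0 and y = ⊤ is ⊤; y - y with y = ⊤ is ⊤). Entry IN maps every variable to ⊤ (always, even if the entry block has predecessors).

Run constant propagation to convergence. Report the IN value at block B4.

Answer: {a: ⊤, b: -4, c: ⊤, d: ⊤, e: ⊤, f: ⊤}

Working:
Fixpoint table:
  B0:  IN=(all ⊤)  OUT=(all ⊤)
  B1:  IN=(all ⊤)  OUT=(all ⊤)
  B2:  IN=(all ⊤)  OUT=(all ⊤)
  B3:  IN=(all ⊤)  OUT={b:-4; rest ⊤}
  B4:  IN={b:-4; rest ⊤}  OUT={b:-4; rest ⊤}
  B5:  IN={b:-4; rest ⊤}  OUT=(all ⊤)
  B6:  IN=(all ⊤)  OUT=(all ⊤)
  B7:  IN=(all ⊤)  OUT={e:1; rest ⊤}

Merge at B4: IN[B4] = OUT[B3] = {a: ⊤, b: -4, c: ⊤, d: ⊤, e: ⊤, f: ⊤}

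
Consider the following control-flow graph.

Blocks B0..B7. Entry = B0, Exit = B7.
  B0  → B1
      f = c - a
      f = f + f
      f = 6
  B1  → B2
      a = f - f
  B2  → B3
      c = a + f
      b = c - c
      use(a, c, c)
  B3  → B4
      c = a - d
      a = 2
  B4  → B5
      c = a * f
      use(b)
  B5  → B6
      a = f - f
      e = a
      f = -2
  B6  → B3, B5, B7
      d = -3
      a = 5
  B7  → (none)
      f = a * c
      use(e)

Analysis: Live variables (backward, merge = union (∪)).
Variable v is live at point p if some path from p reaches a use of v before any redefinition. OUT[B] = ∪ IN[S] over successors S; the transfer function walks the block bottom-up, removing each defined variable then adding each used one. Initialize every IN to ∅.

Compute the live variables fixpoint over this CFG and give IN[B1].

Answer: {d, f}

Trace:
Per-block solution:
  B0:  IN={a, c, d}  OUT={d, f}
  B1:  IN={d, f}  OUT={a, d, f}
  B2:  IN={a, d, f}  OUT={a, b, d, f}
  B3:  IN={a, b, d, f}  OUT={a, b, f}
  B4:  IN={a, b, f}  OUT={b, c, f}
  B5:  IN={b, c, f}  OUT={b, c, e, f}
  B6:  IN={b, c, e, f}  OUT={a, b, c, d, e, f}
  B7:  IN={a, c, e}  OUT={}

Merge at B1: OUT[B1] = IN[B2] = {a, d, f}
Applying B1's transfer function to that OUT value gives IN[B1] (row B1 above).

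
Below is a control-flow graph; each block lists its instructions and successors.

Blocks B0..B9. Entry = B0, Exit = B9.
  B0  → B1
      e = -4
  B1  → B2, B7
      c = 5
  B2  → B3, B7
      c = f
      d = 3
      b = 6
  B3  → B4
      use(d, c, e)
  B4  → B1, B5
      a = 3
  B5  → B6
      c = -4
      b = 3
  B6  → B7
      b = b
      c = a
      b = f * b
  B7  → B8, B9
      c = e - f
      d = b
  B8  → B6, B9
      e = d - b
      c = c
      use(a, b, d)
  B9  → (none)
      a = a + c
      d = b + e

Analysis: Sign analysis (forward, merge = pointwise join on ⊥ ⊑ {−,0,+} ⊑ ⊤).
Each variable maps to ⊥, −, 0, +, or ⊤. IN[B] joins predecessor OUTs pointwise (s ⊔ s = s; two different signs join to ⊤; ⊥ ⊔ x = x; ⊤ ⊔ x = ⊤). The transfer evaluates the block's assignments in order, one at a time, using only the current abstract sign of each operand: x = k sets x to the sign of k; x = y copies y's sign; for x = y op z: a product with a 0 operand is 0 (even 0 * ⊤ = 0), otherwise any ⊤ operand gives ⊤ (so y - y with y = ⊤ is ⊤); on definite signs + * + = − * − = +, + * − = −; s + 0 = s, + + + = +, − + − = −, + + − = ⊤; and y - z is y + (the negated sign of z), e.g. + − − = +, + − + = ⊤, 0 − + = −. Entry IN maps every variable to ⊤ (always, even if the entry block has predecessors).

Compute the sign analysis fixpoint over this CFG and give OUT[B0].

Per-block solution:
  B0: | IN=(all ⊤) | OUT={e:-; rest ⊤}
  B1: | IN={e:-; rest ⊤} | OUT={c:+, e:-; rest ⊤}
  B2: | IN={c:+, e:-; rest ⊤} | OUT={b:+, d:+, e:-; rest ⊤}
  B3: | IN={b:+, d:+, e:-; rest ⊤} | OUT={b:+, d:+, e:-; rest ⊤}
  B4: | IN={b:+, d:+, e:-; rest ⊤} | OUT={a:+, b:+, d:+, e:-; rest ⊤}
  B5: | IN={a:+, b:+, d:+, e:-; rest ⊤} | OUT={a:+, b:+, c:-, d:+, e:-; rest ⊤}
  B6: | IN=(all ⊤) | OUT=(all ⊤)
  B7: | IN=(all ⊤) | OUT=(all ⊤)
  B8: | IN=(all ⊤) | OUT=(all ⊤)
  B9: | IN=(all ⊤) | OUT=(all ⊤)

B0 is the boundary node: IN[B0] = {a: ⊤, b: ⊤, c: ⊤, d: ⊤, e: ⊤, f: ⊤}
Applying B0's transfer function to that IN value gives OUT[B0] (row B0 above).

Answer: {a: ⊤, b: ⊤, c: ⊤, d: ⊤, e: -, f: ⊤}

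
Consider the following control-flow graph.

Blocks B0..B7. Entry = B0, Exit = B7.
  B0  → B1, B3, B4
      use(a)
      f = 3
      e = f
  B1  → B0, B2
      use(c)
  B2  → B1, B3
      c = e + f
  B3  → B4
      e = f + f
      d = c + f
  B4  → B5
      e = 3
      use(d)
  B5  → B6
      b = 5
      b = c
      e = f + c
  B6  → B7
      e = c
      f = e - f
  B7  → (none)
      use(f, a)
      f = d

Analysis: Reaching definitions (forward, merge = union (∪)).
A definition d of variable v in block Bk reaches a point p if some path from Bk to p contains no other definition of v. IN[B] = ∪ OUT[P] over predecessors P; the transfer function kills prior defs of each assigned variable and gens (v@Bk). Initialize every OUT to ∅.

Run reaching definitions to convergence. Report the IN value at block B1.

Per-block solution:
  B0:   IN={c@B2, e@B0, f@B0}   OUT={c@B2, e@B0, f@B0}
  B1:   IN={c@B2, e@B0, f@B0}   OUT={c@B2, e@B0, f@B0}
  B2:   IN={c@B2, e@B0, f@B0}   OUT={c@B2, e@B0, f@B0}
  B3:   IN={c@B2, e@B0, f@B0}   OUT={c@B2, d@B3, e@B3, f@B0}
  B4:   IN={c@B2, d@B3, e@B0, e@B3, f@B0}   OUT={c@B2, d@B3, e@B4, f@B0}
  B5:   IN={c@B2, d@B3, e@B4, f@B0}   OUT={b@B5, c@B2, d@B3, e@B5, f@B0}
  B6:   IN={b@B5, c@B2, d@B3, e@B5, f@B0}   OUT={b@B5, c@B2, d@B3, e@B6, f@B6}
  B7:   IN={b@B5, c@B2, d@B3, e@B6, f@B6}   OUT={b@B5, c@B2, d@B3, e@B6, f@B7}

Merge at B1: IN[B1] = OUT[B0] ⊔ OUT[B2] = {c@B2, e@B0, f@B0}

Answer: {c@B2, e@B0, f@B0}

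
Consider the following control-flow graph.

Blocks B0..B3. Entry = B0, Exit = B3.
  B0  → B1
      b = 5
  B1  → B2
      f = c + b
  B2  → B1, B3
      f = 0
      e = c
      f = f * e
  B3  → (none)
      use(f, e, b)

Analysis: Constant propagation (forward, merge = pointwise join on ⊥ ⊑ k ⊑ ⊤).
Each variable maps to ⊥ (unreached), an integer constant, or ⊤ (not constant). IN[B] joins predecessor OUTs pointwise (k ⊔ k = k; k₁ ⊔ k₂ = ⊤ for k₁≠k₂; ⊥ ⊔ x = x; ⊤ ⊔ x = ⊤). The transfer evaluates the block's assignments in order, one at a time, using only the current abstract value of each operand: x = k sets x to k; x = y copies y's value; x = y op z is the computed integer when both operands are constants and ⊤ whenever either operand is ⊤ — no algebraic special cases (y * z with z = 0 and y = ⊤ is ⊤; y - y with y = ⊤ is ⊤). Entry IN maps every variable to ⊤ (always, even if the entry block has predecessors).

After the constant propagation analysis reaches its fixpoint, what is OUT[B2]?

Converged values:
  B0: | IN=(all ⊤) | OUT={b:5; rest ⊤}
  B1: | IN={b:5; rest ⊤} | OUT={b:5; rest ⊤}
  B2: | IN={b:5; rest ⊤} | OUT={b:5; rest ⊤}
  B3: | IN={b:5; rest ⊤} | OUT={b:5; rest ⊤}

Merge at B2: IN[B2] = OUT[B1] = {a: ⊤, b: 5, c: ⊤, d: ⊤, e: ⊤, f: ⊤}
Applying B2's transfer function to that IN value gives OUT[B2] (row B2 above).

Answer: {a: ⊤, b: 5, c: ⊤, d: ⊤, e: ⊤, f: ⊤}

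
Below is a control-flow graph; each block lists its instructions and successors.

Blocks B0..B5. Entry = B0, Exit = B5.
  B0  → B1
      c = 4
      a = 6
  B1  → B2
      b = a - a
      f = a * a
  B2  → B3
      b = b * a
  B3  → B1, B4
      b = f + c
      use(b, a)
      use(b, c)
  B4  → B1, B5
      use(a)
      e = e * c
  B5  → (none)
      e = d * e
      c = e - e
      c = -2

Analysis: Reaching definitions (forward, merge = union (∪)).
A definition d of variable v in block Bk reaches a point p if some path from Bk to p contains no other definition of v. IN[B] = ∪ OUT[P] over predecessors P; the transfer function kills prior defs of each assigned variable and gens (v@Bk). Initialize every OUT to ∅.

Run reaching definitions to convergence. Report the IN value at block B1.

Answer: {a@B0, b@B3, c@B0, e@B4, f@B1}

Working:
Fixpoint table:
  B0: | IN={} | OUT={a@B0, c@B0}
  B1: | IN={a@B0, b@B3, c@B0, e@B4, f@B1} | OUT={a@B0, b@B1, c@B0, e@B4, f@B1}
  B2: | IN={a@B0, b@B1, c@B0, e@B4, f@B1} | OUT={a@B0, b@B2, c@B0, e@B4, f@B1}
  B3: | IN={a@B0, b@B2, c@B0, e@B4, f@B1} | OUT={a@B0, b@B3, c@B0, e@B4, f@B1}
  B4: | IN={a@B0, b@B3, c@B0, e@B4, f@B1} | OUT={a@B0, b@B3, c@B0, e@B4, f@B1}
  B5: | IN={a@B0, b@B3, c@B0, e@B4, f@B1} | OUT={a@B0, b@B3, c@B5, e@B5, f@B1}

Merge at B1: IN[B1] = OUT[B0] ⊔ OUT[B3] ⊔ OUT[B4] = {a@B0, b@B3, c@B0, e@B4, f@B1}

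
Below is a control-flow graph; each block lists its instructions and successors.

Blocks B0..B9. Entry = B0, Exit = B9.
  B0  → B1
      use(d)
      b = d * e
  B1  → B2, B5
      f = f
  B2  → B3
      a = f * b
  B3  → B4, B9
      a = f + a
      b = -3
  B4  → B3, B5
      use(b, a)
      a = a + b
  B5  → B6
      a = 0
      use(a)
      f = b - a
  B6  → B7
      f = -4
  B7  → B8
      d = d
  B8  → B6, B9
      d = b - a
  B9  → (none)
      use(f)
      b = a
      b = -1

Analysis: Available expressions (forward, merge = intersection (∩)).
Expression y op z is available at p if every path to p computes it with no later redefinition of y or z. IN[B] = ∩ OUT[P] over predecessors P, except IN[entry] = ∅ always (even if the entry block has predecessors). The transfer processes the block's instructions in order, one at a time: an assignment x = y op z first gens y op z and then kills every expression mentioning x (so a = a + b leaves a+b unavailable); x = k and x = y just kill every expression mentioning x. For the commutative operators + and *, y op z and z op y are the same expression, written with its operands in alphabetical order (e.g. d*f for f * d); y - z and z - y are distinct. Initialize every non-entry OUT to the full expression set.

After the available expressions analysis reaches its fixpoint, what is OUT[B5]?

Answer: {b-a, d*e}

Trace:
Per-block solution:
  B0:  IN={}  OUT={d*e}
  B1:  IN={d*e}  OUT={d*e}
  B2:  IN={d*e}  OUT={b*f, d*e}
  B3:  IN={d*e}  OUT={d*e}
  B4:  IN={d*e}  OUT={d*e}
  B5:  IN={d*e}  OUT={b-a, d*e}
  B6:  IN={b-a}  OUT={b-a}
  B7:  IN={b-a}  OUT={b-a}
  B8:  IN={b-a}  OUT={b-a}
  B9:  IN={}  OUT={}

Merge at B5: IN[B5] = OUT[B1] ∩ OUT[B4] = {d*e}
Applying B5's transfer function to that IN value gives OUT[B5] (row B5 above).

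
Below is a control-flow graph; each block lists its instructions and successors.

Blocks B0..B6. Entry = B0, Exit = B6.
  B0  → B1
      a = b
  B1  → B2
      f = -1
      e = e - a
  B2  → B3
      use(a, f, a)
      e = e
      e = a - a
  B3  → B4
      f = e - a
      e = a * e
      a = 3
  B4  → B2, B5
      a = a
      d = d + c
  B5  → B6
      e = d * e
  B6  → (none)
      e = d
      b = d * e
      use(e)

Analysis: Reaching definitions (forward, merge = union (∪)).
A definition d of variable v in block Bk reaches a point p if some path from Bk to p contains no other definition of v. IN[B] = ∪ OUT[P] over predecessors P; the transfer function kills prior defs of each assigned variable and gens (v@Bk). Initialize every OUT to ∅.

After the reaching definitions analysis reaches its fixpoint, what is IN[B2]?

Per-block solution:
  B0: | IN={} | OUT={a@B0}
  B1: | IN={a@B0} | OUT={a@B0, e@B1, f@B1}
  B2: | IN={a@B0, a@B4, d@B4, e@B1, e@B3, f@B1, f@B3} | OUT={a@B0, a@B4, d@B4, e@B2, f@B1, f@B3}
  B3: | IN={a@B0, a@B4, d@B4, e@B2, f@B1, f@B3} | OUT={a@B3, d@B4, e@B3, f@B3}
  B4: | IN={a@B3, d@B4, e@B3, f@B3} | OUT={a@B4, d@B4, e@B3, f@B3}
  B5: | IN={a@B4, d@B4, e@B3, f@B3} | OUT={a@B4, d@B4, e@B5, f@B3}
  B6: | IN={a@B4, d@B4, e@B5, f@B3} | OUT={a@B4, b@B6, d@B4, e@B6, f@B3}

Merge at B2: IN[B2] = OUT[B1] ⊔ OUT[B4] = {a@B0, a@B4, d@B4, e@B1, e@B3, f@B1, f@B3}

Answer: {a@B0, a@B4, d@B4, e@B1, e@B3, f@B1, f@B3}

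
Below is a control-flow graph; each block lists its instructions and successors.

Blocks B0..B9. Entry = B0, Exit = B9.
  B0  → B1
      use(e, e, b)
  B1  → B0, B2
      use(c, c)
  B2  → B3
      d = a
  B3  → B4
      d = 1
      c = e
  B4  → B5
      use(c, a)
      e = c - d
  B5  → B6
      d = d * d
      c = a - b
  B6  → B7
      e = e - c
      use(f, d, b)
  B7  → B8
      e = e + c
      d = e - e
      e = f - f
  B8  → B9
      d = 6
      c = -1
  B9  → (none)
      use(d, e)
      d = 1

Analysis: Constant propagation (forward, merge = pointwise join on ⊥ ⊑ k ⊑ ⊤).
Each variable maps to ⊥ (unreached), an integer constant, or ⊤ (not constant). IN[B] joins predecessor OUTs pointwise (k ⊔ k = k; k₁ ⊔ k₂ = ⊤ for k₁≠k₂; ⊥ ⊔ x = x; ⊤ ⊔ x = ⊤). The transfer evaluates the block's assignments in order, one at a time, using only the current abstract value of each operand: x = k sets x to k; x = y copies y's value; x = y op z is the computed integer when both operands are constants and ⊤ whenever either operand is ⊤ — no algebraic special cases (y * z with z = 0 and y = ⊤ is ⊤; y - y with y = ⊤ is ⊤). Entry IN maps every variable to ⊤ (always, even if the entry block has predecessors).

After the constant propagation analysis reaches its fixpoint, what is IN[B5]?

Answer: {a: ⊤, b: ⊤, c: ⊤, d: 1, e: ⊤, f: ⊤}

Trace:
Fixpoint table:
  B0:  IN=(all ⊤)  OUT=(all ⊤)
  B1:  IN=(all ⊤)  OUT=(all ⊤)
  B2:  IN=(all ⊤)  OUT=(all ⊤)
  B3:  IN=(all ⊤)  OUT={d:1; rest ⊤}
  B4:  IN={d:1; rest ⊤}  OUT={d:1; rest ⊤}
  B5:  IN={d:1; rest ⊤}  OUT={d:1; rest ⊤}
  B6:  IN={d:1; rest ⊤}  OUT={d:1; rest ⊤}
  B7:  IN={d:1; rest ⊤}  OUT=(all ⊤)
  B8:  IN=(all ⊤)  OUT={c:-1, d:6; rest ⊤}
  B9:  IN={c:-1, d:6; rest ⊤}  OUT={c:-1, d:1; rest ⊤}

Merge at B5: IN[B5] = OUT[B4] = {a: ⊤, b: ⊤, c: ⊤, d: 1, e: ⊤, f: ⊤}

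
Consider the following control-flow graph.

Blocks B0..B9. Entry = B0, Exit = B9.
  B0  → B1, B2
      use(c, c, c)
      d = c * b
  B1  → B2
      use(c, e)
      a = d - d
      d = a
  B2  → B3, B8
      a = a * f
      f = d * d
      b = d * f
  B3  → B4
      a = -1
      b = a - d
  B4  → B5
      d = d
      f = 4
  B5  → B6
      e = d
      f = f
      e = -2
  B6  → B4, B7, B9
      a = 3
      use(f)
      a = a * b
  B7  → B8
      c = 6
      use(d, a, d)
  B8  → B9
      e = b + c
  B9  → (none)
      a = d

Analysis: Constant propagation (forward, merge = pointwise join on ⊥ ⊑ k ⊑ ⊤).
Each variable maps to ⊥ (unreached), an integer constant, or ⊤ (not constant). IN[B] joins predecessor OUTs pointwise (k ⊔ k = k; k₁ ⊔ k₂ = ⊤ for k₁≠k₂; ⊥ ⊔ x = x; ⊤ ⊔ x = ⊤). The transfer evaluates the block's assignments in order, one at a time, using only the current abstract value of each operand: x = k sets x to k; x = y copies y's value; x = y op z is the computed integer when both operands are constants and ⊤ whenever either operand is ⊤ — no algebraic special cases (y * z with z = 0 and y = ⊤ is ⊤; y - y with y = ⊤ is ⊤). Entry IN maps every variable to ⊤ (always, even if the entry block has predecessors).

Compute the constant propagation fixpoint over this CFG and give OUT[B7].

Answer: {a: ⊤, b: ⊤, c: 6, d: ⊤, e: -2, f: 4}

Derivation:
Per-block solution:
  B0: | IN=(all ⊤) | OUT=(all ⊤)
  B1: | IN=(all ⊤) | OUT=(all ⊤)
  B2: | IN=(all ⊤) | OUT=(all ⊤)
  B3: | IN=(all ⊤) | OUT={a:-1; rest ⊤}
  B4: | IN=(all ⊤) | OUT={f:4; rest ⊤}
  B5: | IN={f:4; rest ⊤} | OUT={e:-2, f:4; rest ⊤}
  B6: | IN={e:-2, f:4; rest ⊤} | OUT={e:-2, f:4; rest ⊤}
  B7: | IN={e:-2, f:4; rest ⊤} | OUT={c:6, e:-2, f:4; rest ⊤}
  B8: | IN=(all ⊤) | OUT=(all ⊤)
  B9: | IN=(all ⊤) | OUT=(all ⊤)

Merge at B7: IN[B7] = OUT[B6] = {a: ⊤, b: ⊤, c: ⊤, d: ⊤, e: -2, f: 4}
Applying B7's transfer function to that IN value gives OUT[B7] (row B7 above).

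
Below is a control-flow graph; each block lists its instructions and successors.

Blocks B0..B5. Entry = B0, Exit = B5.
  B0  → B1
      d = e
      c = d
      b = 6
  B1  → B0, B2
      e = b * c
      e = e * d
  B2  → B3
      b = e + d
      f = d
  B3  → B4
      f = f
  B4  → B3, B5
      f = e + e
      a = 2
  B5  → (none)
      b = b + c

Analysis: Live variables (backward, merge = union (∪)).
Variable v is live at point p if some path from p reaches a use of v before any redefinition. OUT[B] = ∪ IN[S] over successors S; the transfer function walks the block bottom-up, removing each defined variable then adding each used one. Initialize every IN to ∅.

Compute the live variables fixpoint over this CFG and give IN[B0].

Converged values:
  B0:   IN={e}   OUT={b, c, d}
  B1:   IN={b, c, d}   OUT={c, d, e}
  B2:   IN={c, d, e}   OUT={b, c, e, f}
  B3:   IN={b, c, e, f}   OUT={b, c, e}
  B4:   IN={b, c, e}   OUT={b, c, e, f}
  B5:   IN={b, c}   OUT={}

Merge at B0: OUT[B0] = IN[B1] = {b, c, d}
Applying B0's transfer function to that OUT value gives IN[B0] (row B0 above).

Answer: {e}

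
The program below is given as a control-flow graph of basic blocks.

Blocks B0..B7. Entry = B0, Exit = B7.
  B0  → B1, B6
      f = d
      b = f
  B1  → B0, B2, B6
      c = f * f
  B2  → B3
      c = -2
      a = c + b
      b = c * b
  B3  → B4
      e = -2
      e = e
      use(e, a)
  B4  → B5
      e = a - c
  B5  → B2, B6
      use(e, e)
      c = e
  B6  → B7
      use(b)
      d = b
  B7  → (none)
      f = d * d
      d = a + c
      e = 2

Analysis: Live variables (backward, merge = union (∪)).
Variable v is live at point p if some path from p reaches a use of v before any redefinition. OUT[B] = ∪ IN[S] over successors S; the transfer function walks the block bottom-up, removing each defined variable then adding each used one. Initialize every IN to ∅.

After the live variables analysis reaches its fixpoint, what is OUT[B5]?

Per-block solution:
  B0: | IN={a, c, d} | OUT={a, b, c, d, f}
  B1: | IN={a, b, d, f} | OUT={a, b, c, d}
  B2: | IN={b} | OUT={a, b, c}
  B3: | IN={a, b, c} | OUT={a, b, c}
  B4: | IN={a, b, c} | OUT={a, b, e}
  B5: | IN={a, b, e} | OUT={a, b, c}
  B6: | IN={a, b, c} | OUT={a, c, d}
  B7: | IN={a, c, d} | OUT={}

Merge at B5: OUT[B5] = IN[B2] ⊔ IN[B6] = {a, b, c}

Answer: {a, b, c}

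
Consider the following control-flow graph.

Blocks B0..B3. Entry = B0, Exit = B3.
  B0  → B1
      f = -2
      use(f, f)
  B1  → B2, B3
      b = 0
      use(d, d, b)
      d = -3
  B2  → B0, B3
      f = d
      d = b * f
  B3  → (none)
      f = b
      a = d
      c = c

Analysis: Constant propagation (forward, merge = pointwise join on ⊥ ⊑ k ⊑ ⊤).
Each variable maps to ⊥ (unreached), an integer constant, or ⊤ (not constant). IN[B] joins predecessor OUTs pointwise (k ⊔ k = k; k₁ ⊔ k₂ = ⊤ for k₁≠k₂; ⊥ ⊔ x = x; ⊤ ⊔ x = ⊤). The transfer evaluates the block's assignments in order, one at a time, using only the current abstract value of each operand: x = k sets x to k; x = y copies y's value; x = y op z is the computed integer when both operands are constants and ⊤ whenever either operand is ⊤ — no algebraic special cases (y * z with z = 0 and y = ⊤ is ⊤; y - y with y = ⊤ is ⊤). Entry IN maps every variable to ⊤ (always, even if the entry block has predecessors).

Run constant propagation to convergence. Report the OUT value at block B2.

Converged values:
  B0: | IN=(all ⊤) | OUT={f:-2; rest ⊤}
  B1: | IN={f:-2; rest ⊤} | OUT={b:0, d:-3, f:-2; rest ⊤}
  B2: | IN={b:0, d:-3, f:-2; rest ⊤} | OUT={b:0, d:0, f:-3; rest ⊤}
  B3: | IN={b:0; rest ⊤} | OUT={b:0, f:0; rest ⊤}

Merge at B2: IN[B2] = OUT[B1] = {a: ⊤, b: 0, c: ⊤, d: -3, e: ⊤, f: -2}
Applying B2's transfer function to that IN value gives OUT[B2] (row B2 above).

Answer: {a: ⊤, b: 0, c: ⊤, d: 0, e: ⊤, f: -3}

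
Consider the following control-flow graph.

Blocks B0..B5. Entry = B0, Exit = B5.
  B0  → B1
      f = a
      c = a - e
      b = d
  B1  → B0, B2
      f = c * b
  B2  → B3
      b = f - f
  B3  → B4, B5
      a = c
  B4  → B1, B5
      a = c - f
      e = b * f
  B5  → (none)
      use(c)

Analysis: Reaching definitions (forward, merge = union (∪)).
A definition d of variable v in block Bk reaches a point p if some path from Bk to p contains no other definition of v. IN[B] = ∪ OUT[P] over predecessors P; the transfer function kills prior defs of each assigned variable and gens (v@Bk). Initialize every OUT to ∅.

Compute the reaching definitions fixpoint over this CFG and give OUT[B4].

Answer: {a@B4, b@B2, c@B0, e@B4, f@B1}

Working:
Fixpoint table:
  B0: | IN={a@B4, b@B0, b@B2, c@B0, e@B4, f@B1} | OUT={a@B4, b@B0, c@B0, e@B4, f@B0}
  B1: | IN={a@B4, b@B0, b@B2, c@B0, e@B4, f@B0, f@B1} | OUT={a@B4, b@B0, b@B2, c@B0, e@B4, f@B1}
  B2: | IN={a@B4, b@B0, b@B2, c@B0, e@B4, f@B1} | OUT={a@B4, b@B2, c@B0, e@B4, f@B1}
  B3: | IN={a@B4, b@B2, c@B0, e@B4, f@B1} | OUT={a@B3, b@B2, c@B0, e@B4, f@B1}
  B4: | IN={a@B3, b@B2, c@B0, e@B4, f@B1} | OUT={a@B4, b@B2, c@B0, e@B4, f@B1}
  B5: | IN={a@B3, a@B4, b@B2, c@B0, e@B4, f@B1} | OUT={a@B3, a@B4, b@B2, c@B0, e@B4, f@B1}

Merge at B4: IN[B4] = OUT[B3] = {a@B3, b@B2, c@B0, e@B4, f@B1}
Applying B4's transfer function to that IN value gives OUT[B4] (row B4 above).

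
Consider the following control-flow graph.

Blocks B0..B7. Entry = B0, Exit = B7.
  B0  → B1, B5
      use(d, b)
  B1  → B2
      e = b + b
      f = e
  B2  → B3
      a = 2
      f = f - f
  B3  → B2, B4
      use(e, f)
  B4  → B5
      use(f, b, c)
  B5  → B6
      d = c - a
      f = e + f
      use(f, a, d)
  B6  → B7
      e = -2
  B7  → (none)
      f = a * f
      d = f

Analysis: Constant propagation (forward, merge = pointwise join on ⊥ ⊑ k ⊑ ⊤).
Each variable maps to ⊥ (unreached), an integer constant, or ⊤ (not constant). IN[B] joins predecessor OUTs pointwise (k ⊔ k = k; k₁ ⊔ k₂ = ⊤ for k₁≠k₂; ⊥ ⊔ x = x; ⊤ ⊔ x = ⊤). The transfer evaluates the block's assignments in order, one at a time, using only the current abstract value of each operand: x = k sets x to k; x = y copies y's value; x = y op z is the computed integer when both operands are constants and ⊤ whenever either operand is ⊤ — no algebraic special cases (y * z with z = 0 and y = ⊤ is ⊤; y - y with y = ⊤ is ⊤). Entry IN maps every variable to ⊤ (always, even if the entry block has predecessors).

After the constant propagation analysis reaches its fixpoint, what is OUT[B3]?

Answer: {a: 2, b: ⊤, c: ⊤, d: ⊤, e: ⊤, f: ⊤}

Working:
Per-block solution:
  B0:   IN=(all ⊤)   OUT=(all ⊤)
  B1:   IN=(all ⊤)   OUT=(all ⊤)
  B2:   IN=(all ⊤)   OUT={a:2; rest ⊤}
  B3:   IN={a:2; rest ⊤}   OUT={a:2; rest ⊤}
  B4:   IN={a:2; rest ⊤}   OUT={a:2; rest ⊤}
  B5:   IN=(all ⊤)   OUT=(all ⊤)
  B6:   IN=(all ⊤)   OUT={e:-2; rest ⊤}
  B7:   IN={e:-2; rest ⊤}   OUT={e:-2; rest ⊤}

Merge at B3: IN[B3] = OUT[B2] = {a: 2, b: ⊤, c: ⊤, d: ⊤, e: ⊤, f: ⊤}
Applying B3's transfer function to that IN value gives OUT[B3] (row B3 above).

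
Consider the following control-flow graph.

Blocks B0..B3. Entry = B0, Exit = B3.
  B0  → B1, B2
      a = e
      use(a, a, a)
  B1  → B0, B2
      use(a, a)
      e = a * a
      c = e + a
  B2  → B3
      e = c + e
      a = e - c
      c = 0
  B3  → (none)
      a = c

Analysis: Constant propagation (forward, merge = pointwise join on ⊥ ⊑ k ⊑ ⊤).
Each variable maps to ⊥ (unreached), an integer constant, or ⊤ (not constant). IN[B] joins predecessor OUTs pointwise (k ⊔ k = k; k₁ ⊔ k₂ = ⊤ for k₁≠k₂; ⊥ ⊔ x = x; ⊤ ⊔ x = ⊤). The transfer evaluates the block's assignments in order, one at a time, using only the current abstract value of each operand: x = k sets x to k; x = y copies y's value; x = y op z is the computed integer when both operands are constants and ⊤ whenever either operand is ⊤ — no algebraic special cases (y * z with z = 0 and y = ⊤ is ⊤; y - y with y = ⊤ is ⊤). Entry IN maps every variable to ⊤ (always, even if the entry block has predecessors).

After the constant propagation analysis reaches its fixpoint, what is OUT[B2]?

Fixpoint table:
  B0:   IN=(all ⊤)   OUT=(all ⊤)
  B1:   IN=(all ⊤)   OUT=(all ⊤)
  B2:   IN=(all ⊤)   OUT={c:0; rest ⊤}
  B3:   IN={c:0; rest ⊤}   OUT={a:0, c:0; rest ⊤}

Merge at B2: IN[B2] = OUT[B0] ⊔ OUT[B1] = {a: ⊤, b: ⊤, c: ⊤, d: ⊤, e: ⊤, f: ⊤}
Applying B2's transfer function to that IN value gives OUT[B2] (row B2 above).

Answer: {a: ⊤, b: ⊤, c: 0, d: ⊤, e: ⊤, f: ⊤}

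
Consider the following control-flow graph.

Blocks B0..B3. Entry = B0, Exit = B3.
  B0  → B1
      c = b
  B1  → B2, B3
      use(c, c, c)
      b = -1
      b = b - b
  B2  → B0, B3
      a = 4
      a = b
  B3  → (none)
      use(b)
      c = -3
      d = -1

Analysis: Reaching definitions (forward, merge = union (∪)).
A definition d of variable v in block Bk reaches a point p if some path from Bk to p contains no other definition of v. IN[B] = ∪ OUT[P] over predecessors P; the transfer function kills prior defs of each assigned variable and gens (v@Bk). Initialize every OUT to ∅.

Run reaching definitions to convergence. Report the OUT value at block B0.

Per-block solution:
  B0: | IN={a@B2, b@B1, c@B0} | OUT={a@B2, b@B1, c@B0}
  B1: | IN={a@B2, b@B1, c@B0} | OUT={a@B2, b@B1, c@B0}
  B2: | IN={a@B2, b@B1, c@B0} | OUT={a@B2, b@B1, c@B0}
  B3: | IN={a@B2, b@B1, c@B0} | OUT={a@B2, b@B1, c@B3, d@B3}

Merge at B0 (entry node, so the boundary value {} is joined with the incoming edge(s)): IN[B0] = {} ⊔ OUT[B2] = {a@B2, b@B1, c@B0}
Applying B0's transfer function to that IN value gives OUT[B0] (row B0 above).

Answer: {a@B2, b@B1, c@B0}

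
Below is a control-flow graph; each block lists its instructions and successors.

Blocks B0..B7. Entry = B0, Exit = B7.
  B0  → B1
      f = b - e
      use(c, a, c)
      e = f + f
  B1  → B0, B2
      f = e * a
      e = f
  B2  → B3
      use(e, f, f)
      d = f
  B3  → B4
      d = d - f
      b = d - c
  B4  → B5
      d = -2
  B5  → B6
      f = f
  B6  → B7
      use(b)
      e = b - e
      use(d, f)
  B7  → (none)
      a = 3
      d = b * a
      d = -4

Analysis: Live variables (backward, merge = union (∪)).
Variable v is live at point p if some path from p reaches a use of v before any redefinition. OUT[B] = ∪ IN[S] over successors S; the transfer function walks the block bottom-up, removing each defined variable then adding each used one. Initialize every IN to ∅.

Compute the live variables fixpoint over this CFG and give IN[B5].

Answer: {b, d, e, f}

Trace:
Fixpoint table:
  B0:  IN={a, b, c, e}  OUT={a, b, c, e}
  B1:  IN={a, b, c, e}  OUT={a, b, c, e, f}
  B2:  IN={c, e, f}  OUT={c, d, e, f}
  B3:  IN={c, d, e, f}  OUT={b, e, f}
  B4:  IN={b, e, f}  OUT={b, d, e, f}
  B5:  IN={b, d, e, f}  OUT={b, d, e, f}
  B6:  IN={b, d, e, f}  OUT={b}
  B7:  IN={b}  OUT={}

Merge at B5: OUT[B5] = IN[B6] = {b, d, e, f}
Applying B5's transfer function to that OUT value gives IN[B5] (row B5 above).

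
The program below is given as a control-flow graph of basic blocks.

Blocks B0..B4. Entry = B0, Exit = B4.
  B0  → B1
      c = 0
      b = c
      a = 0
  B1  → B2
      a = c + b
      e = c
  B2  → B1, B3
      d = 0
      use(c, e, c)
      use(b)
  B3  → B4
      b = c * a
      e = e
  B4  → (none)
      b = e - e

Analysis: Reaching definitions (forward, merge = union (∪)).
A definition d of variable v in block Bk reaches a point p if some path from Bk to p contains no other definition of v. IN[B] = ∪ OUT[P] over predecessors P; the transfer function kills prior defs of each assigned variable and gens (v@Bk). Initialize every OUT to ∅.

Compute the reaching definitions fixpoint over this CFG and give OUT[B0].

Fixpoint table:
  B0: | IN={} | OUT={a@B0, b@B0, c@B0}
  B1: | IN={a@B0, a@B1, b@B0, c@B0, d@B2, e@B1} | OUT={a@B1, b@B0, c@B0, d@B2, e@B1}
  B2: | IN={a@B1, b@B0, c@B0, d@B2, e@B1} | OUT={a@B1, b@B0, c@B0, d@B2, e@B1}
  B3: | IN={a@B1, b@B0, c@B0, d@B2, e@B1} | OUT={a@B1, b@B3, c@B0, d@B2, e@B3}
  B4: | IN={a@B1, b@B3, c@B0, d@B2, e@B3} | OUT={a@B1, b@B4, c@B0, d@B2, e@B3}

B0 is the boundary node: IN[B0] = {}
Applying B0's transfer function to that IN value gives OUT[B0] (row B0 above).

Answer: {a@B0, b@B0, c@B0}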